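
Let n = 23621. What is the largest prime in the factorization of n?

79

23621 = 13 · 1817
1817 = 23 · 79
79 is prime.
So 23621 = 13 · 23 · 79; the largest prime factor is 79.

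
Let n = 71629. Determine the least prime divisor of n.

71629 is odd.
Digit sum 25, not divisible by 3.
Ends in 9: not divisible by 5.
7: 71629 = 7·10232 + 5
11: 71629 = 11·6511 + 8
13: 71629 = 13·5509 + 12
17: 71629 = 17·4213 + 8
19: 71629 = 19·3769 + 18
23: 71629 = 23·3114 + 7
29: 71629 = 29·2469 + 28
31: 71629 = 31·2310 + 19
37: 71629 = 37·1935 + 34
41: 71629 = 41·1747 + 2
43: 71629 = 43·1665 + 34
47: 71629 = 47·1524 + 1
53: 71629 = 53·1351 + 26
59: 71629 = 59·1214 + 3
61: 71629 = 61·1174 + 15
67: 71629 = 67·1069 + 6
71: 71629 = 71·1008 + 61
73: 71629 = 73·981 + 16
79: 71629 = 79·906 + 55
83: 71629 = 83·863

83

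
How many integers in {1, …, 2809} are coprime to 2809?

2756

Factor: 2809 = 53^2.
φ(2809) = 53^1·(53−1) = 2756.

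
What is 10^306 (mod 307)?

10^1 ≡ 10 (mod 307)
10^2 ≡ 10^2 = 100 ≡ 100 (mod 307)
10^4 ≡ 100^2 = 10000 ≡ 176 (mod 307)
10^8 ≡ 176^2 = 30976 ≡ 276 (mod 307)
10^16 ≡ 276^2 = 76176 ≡ 40 (mod 307)
10^32 ≡ 40^2 = 1600 ≡ 65 (mod 307)
10^64 ≡ 65^2 = 4225 ≡ 234 (mod 307)
10^128 ≡ 234^2 = 54756 ≡ 110 (mod 307)
10^256 ≡ 110^2 = 12100 ≡ 127 (mod 307)
306 = 256 + 32 + 16 + 2 in binary powers of 2.
So 10^306 ≡ 127 · 65 · 40 · 100 ≡ 1 (mod 307).
Since the result is 1, base 10 gives no evidence that 307 is composite.

1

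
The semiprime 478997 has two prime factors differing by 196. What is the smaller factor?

Since p = q + 196, we have 478997 = q(q + 196), so q² + 196q − 478997 = 0.
Discriminant: 196² + 4·478997 = 38416 + 1915988 = 1954404; √1954404 = 1398.
q = (−196 + 1398)/2 = 601, and p = q + 196 = 797.
Check: 601 · 797 = 478997.

601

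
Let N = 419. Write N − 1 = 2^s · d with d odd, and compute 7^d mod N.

1

419 − 1 = 418 = 2^1 · 209, so d = 209.
7^1 ≡ 7 (mod 419)
7^2 ≡ 7^2 = 49 ≡ 49 (mod 419)
7^4 ≡ 49^2 = 2401 ≡ 306 (mod 419)
7^8 ≡ 306^2 = 93636 ≡ 199 (mod 419)
7^16 ≡ 199^2 = 39601 ≡ 215 (mod 419)
7^32 ≡ 215^2 = 46225 ≡ 135 (mod 419)
7^64 ≡ 135^2 = 18225 ≡ 208 (mod 419)
7^128 ≡ 208^2 = 43264 ≡ 107 (mod 419)
209 = 128 + 64 + 16 + 1 in binary powers of 2.
So 7^209 ≡ 107 · 208 · 215 · 7 ≡ 1 (mod 419).
Since 7^d ≡ 1 (mod 419), base 7 does not prove 419 composite.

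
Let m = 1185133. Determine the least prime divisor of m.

1185133 is odd.
Digit sum 22, not divisible by 3.
Ends in 3: not divisible by 5.
7: 1185133 = 7·169304 + 5
11: 1185133 = 11·107739 + 4
13: 1185133 = 13·91164 + 1
17: 1185133 = 17·69713 + 12
19: 1185133 = 19·62375 + 8
23: 1185133 = 23·51527 + 12
29: 1185133 = 29·40866 + 19
31: 1185133 = 31·38230 + 3
37: 1185133 = 37·32030 + 23
41: 1185133 = 41·28905 + 28
43: 1185133 = 43·27561 + 10
47: 1185133 = 47·25215 + 28
53: 1185133 = 53·22361

53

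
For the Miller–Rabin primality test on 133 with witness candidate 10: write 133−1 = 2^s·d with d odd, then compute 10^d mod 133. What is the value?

27

133 − 1 = 132 = 2^2 · 33, so d = 33.
10^1 ≡ 10 (mod 133)
10^2 ≡ 10^2 = 100 ≡ 100 (mod 133)
10^4 ≡ 100^2 = 10000 ≡ 25 (mod 133)
10^8 ≡ 25^2 = 625 ≡ 93 (mod 133)
10^16 ≡ 93^2 = 8649 ≡ 4 (mod 133)
10^32 ≡ 4^2 = 16 ≡ 16 (mod 133)
33 = 32 + 1 in binary powers of 2.
So 10^33 ≡ 16 · 10 ≡ 27 (mod 133).
Squaring chain: 27 → 64; never reaches −1, so base 10 is a Miller–Rabin witness that 133 is composite.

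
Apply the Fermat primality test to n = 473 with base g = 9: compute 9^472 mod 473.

444

9^1 ≡ 9 (mod 473)
9^2 ≡ 9^2 = 81 ≡ 81 (mod 473)
9^4 ≡ 81^2 = 6561 ≡ 412 (mod 473)
9^8 ≡ 412^2 = 169744 ≡ 410 (mod 473)
9^16 ≡ 410^2 = 168100 ≡ 185 (mod 473)
9^32 ≡ 185^2 = 34225 ≡ 169 (mod 473)
9^64 ≡ 169^2 = 28561 ≡ 181 (mod 473)
9^128 ≡ 181^2 = 32761 ≡ 124 (mod 473)
9^256 ≡ 124^2 = 15376 ≡ 240 (mod 473)
472 = 256 + 128 + 64 + 16 + 8 in binary powers of 2.
So 9^472 ≡ 240 · 124 · 181 · 185 · 410 ≡ 444 (mod 473).
Since 444 ≠ 1, base 9 is a Fermat witness: 473 is composite.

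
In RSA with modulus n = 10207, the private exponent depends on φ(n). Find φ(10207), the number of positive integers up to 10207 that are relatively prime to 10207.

9976

Factor: 10207 = 59 · 173.
φ(10207) = (59−1) · (173−1) = 58 · 172 = 9976.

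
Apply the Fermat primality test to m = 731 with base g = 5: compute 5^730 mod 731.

298

5^1 ≡ 5 (mod 731)
5^2 ≡ 5^2 = 25 ≡ 25 (mod 731)
5^4 ≡ 25^2 = 625 ≡ 625 (mod 731)
5^8 ≡ 625^2 = 390625 ≡ 271 (mod 731)
5^16 ≡ 271^2 = 73441 ≡ 341 (mod 731)
5^32 ≡ 341^2 = 116281 ≡ 52 (mod 731)
5^64 ≡ 52^2 = 2704 ≡ 511 (mod 731)
5^128 ≡ 511^2 = 261121 ≡ 154 (mod 731)
5^256 ≡ 154^2 = 23716 ≡ 324 (mod 731)
5^512 ≡ 324^2 = 104976 ≡ 443 (mod 731)
730 = 512 + 128 + 64 + 16 + 8 + 2 in binary powers of 2.
So 5^730 ≡ 443 · 154 · 511 · 341 · 271 · 25 ≡ 298 (mod 731).
Since 298 ≠ 1, base 5 is a Fermat witness: 731 is composite.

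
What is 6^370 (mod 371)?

6^1 ≡ 6 (mod 371)
6^2 ≡ 6^2 = 36 ≡ 36 (mod 371)
6^4 ≡ 36^2 = 1296 ≡ 183 (mod 371)
6^8 ≡ 183^2 = 33489 ≡ 99 (mod 371)
6^16 ≡ 99^2 = 9801 ≡ 155 (mod 371)
6^32 ≡ 155^2 = 24025 ≡ 281 (mod 371)
6^64 ≡ 281^2 = 78961 ≡ 309 (mod 371)
6^128 ≡ 309^2 = 95481 ≡ 134 (mod 371)
6^256 ≡ 134^2 = 17956 ≡ 148 (mod 371)
370 = 256 + 64 + 32 + 16 + 2 in binary powers of 2.
So 6^370 ≡ 148 · 309 · 281 · 155 · 36 ≡ 281 (mod 371).
Since 281 ≠ 1, base 6 is a Fermat witness: 371 is composite.

281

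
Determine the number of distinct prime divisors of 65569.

65569 = 7 · 9367
9367 = 17 · 551
551 = 19 · 29
65569 = 7 · 17 · 19 · 29, which has 4 distinct prime factors.

4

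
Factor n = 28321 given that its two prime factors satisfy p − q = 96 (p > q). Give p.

Since p = q + 96, we have 28321 = q(q + 96), so q² + 96q − 28321 = 0.
Discriminant: 96² + 4·28321 = 9216 + 113284 = 122500; √122500 = 350.
q = (−96 + 350)/2 = 127, and p = q + 96 = 223.
Check: 127 · 223 = 28321.

223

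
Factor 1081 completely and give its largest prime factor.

47

1081 = 23 · 47
47 is prime.
So 1081 = 23 · 47; the largest prime factor is 47.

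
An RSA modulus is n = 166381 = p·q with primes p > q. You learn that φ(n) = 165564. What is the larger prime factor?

439

φ(n) = (p−1)(q−1) = n − (p+q) + 1, so p + q = 166381 − 165564 + 1 = 818.
p and q are the roots of t² − 818t + 166381 = 0.
Discriminant: 818² − 4·166381 = 669124 − 665524 = 3600; √3600 = 60.
q = (818 − 60)/2 = 379, p = (818 + 60)/2 = 439.
Check: 379 · 439 = 166381.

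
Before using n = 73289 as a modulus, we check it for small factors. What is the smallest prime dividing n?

73289 is odd.
Digit sum 29, not divisible by 3.
Ends in 9: not divisible by 5.
7: 73289 = 7·10469 + 6
11: 73289 = 11·6662 + 7
13: 73289 = 13·5637 + 8
17: 73289 = 17·4311 + 2
19: 73289 = 19·3857 + 6
23: 73289 = 23·3186 + 11
29: 73289 = 29·2527 + 6
31: 73289 = 31·2364 + 5
37: 73289 = 37·1980 + 29
41: 73289 = 41·1787 + 22
43: 73289 = 43·1704 + 17
47: 73289 = 47·1559 + 16
53: 73289 = 53·1382 + 43
59: 73289 = 59·1242 + 11
61: 73289 = 61·1201 + 28
67: 73289 = 67·1093 + 58
71: 73289 = 71·1032 + 17
73: 73289 = 73·1003 + 70
79: 73289 = 79·927 + 56
83: 73289 = 83·883

83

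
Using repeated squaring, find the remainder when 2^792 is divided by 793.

2^1 ≡ 2 (mod 793)
2^2 ≡ 2^2 = 4 ≡ 4 (mod 793)
2^4 ≡ 4^2 = 16 ≡ 16 (mod 793)
2^8 ≡ 16^2 = 256 ≡ 256 (mod 793)
2^16 ≡ 256^2 = 65536 ≡ 510 (mod 793)
2^32 ≡ 510^2 = 260100 ≡ 789 (mod 793)
2^64 ≡ 789^2 = 622521 ≡ 16 (mod 793)
2^128 ≡ 16^2 = 256 ≡ 256 (mod 793)
2^256 ≡ 256^2 = 65536 ≡ 510 (mod 793)
2^512 ≡ 510^2 = 260100 ≡ 789 (mod 793)
792 = 512 + 256 + 16 + 8 in binary powers of 2.
So 2^792 ≡ 789 · 510 · 510 · 256 ≡ 131 (mod 793).
Since 131 ≠ 1, base 2 is a Fermat witness: 793 is composite.

131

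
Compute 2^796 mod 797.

2^1 ≡ 2 (mod 797)
2^2 ≡ 2^2 = 4 ≡ 4 (mod 797)
2^4 ≡ 4^2 = 16 ≡ 16 (mod 797)
2^8 ≡ 16^2 = 256 ≡ 256 (mod 797)
2^16 ≡ 256^2 = 65536 ≡ 182 (mod 797)
2^32 ≡ 182^2 = 33124 ≡ 447 (mod 797)
2^64 ≡ 447^2 = 199809 ≡ 559 (mod 797)
2^128 ≡ 559^2 = 312481 ≡ 57 (mod 797)
2^256 ≡ 57^2 = 3249 ≡ 61 (mod 797)
2^512 ≡ 61^2 = 3721 ≡ 533 (mod 797)
796 = 512 + 256 + 16 + 8 + 4 in binary powers of 2.
So 2^796 ≡ 533 · 61 · 182 · 256 · 16 ≡ 1 (mod 797).
Since the result is 1, base 2 gives no evidence that 797 is composite.

1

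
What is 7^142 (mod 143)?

82

7^1 ≡ 7 (mod 143)
7^2 ≡ 7^2 = 49 ≡ 49 (mod 143)
7^4 ≡ 49^2 = 2401 ≡ 113 (mod 143)
7^8 ≡ 113^2 = 12769 ≡ 42 (mod 143)
7^16 ≡ 42^2 = 1764 ≡ 48 (mod 143)
7^32 ≡ 48^2 = 2304 ≡ 16 (mod 143)
7^64 ≡ 16^2 = 256 ≡ 113 (mod 143)
7^128 ≡ 113^2 = 12769 ≡ 42 (mod 143)
142 = 128 + 8 + 4 + 2 in binary powers of 2.
So 7^142 ≡ 42 · 42 · 113 · 49 ≡ 82 (mod 143).
Since 82 ≠ 1, base 7 is a Fermat witness: 143 is composite.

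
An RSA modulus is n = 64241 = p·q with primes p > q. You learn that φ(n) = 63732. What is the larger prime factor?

φ(n) = (p−1)(q−1) = n − (p+q) + 1, so p + q = 64241 − 63732 + 1 = 510.
p and q are the roots of t² − 510t + 64241 = 0.
Discriminant: 510² − 4·64241 = 260100 − 256964 = 3136; √3136 = 56.
q = (510 − 56)/2 = 227, p = (510 + 56)/2 = 283.
Check: 227 · 283 = 64241.

283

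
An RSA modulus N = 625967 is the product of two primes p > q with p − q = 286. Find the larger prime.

947

Since p = q + 286, we have 625967 = q(q + 286), so q² + 286q − 625967 = 0.
Discriminant: 286² + 4·625967 = 81796 + 2503868 = 2585664; √2585664 = 1608.
q = (−286 + 1608)/2 = 661, and p = q + 286 = 947.
Check: 661 · 947 = 625967.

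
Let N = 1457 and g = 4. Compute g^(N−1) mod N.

4^1 ≡ 4 (mod 1457)
4^2 ≡ 4^2 = 16 ≡ 16 (mod 1457)
4^4 ≡ 16^2 = 256 ≡ 256 (mod 1457)
4^8 ≡ 256^2 = 65536 ≡ 1428 (mod 1457)
4^16 ≡ 1428^2 = 2039184 ≡ 841 (mod 1457)
4^32 ≡ 841^2 = 707281 ≡ 636 (mod 1457)
4^64 ≡ 636^2 = 404496 ≡ 907 (mod 1457)
4^128 ≡ 907^2 = 822649 ≡ 901 (mod 1457)
4^256 ≡ 901^2 = 811801 ≡ 252 (mod 1457)
4^512 ≡ 252^2 = 63504 ≡ 853 (mod 1457)
4^1024 ≡ 853^2 = 727609 ≡ 566 (mod 1457)
1456 = 1024 + 256 + 128 + 32 + 16 in binary powers of 2.
So 4^1456 ≡ 566 · 252 · 901 · 636 · 841 ≡ 686 (mod 1457).
Since 686 ≠ 1, base 4 is a Fermat witness: 1457 is composite.

686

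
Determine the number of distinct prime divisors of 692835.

692835 = 3 · 230945
230945 = 5 · 46189
46189 = 11 · 4199
4199 = 13 · 323
323 = 17 · 19
692835 = 3 · 5 · 11 · 13 · 17 · 19, which has 6 distinct prime factors.

6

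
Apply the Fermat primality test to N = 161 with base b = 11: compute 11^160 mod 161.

11^1 ≡ 11 (mod 161)
11^2 ≡ 11^2 = 121 ≡ 121 (mod 161)
11^4 ≡ 121^2 = 14641 ≡ 151 (mod 161)
11^8 ≡ 151^2 = 22801 ≡ 100 (mod 161)
11^16 ≡ 100^2 = 10000 ≡ 18 (mod 161)
11^32 ≡ 18^2 = 324 ≡ 2 (mod 161)
11^64 ≡ 2^2 = 4 ≡ 4 (mod 161)
11^128 ≡ 4^2 = 16 ≡ 16 (mod 161)
160 = 128 + 32 in binary powers of 2.
So 11^160 ≡ 16 · 2 ≡ 32 (mod 161).
Since 32 ≠ 1, base 11 is a Fermat witness: 161 is composite.

32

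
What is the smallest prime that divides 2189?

2189 is odd.
Digit sum 20, not divisible by 3.
Ends in 9: not divisible by 5.
7: 2189 = 7·312 + 5
11: 2189 = 11·199

11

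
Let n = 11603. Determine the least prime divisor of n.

11603 is odd.
Digit sum 11, not divisible by 3.
Ends in 3: not divisible by 5.
7: 11603 = 7·1657 + 4
11: 11603 = 11·1054 + 9
13: 11603 = 13·892 + 7
17: 11603 = 17·682 + 9
19: 11603 = 19·610 + 13
23: 11603 = 23·504 + 11
29: 11603 = 29·400 + 3
31: 11603 = 31·374 + 9
37: 11603 = 37·313 + 22
41: 11603 = 41·283

41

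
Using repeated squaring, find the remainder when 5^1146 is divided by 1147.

249

5^1 ≡ 5 (mod 1147)
5^2 ≡ 5^2 = 25 ≡ 25 (mod 1147)
5^4 ≡ 25^2 = 625 ≡ 625 (mod 1147)
5^8 ≡ 625^2 = 390625 ≡ 645 (mod 1147)
5^16 ≡ 645^2 = 416025 ≡ 811 (mod 1147)
5^32 ≡ 811^2 = 657721 ≡ 490 (mod 1147)
5^64 ≡ 490^2 = 240100 ≡ 377 (mod 1147)
5^128 ≡ 377^2 = 142129 ≡ 1048 (mod 1147)
5^256 ≡ 1048^2 = 1098304 ≡ 625 (mod 1147)
5^512 ≡ 625^2 = 390625 ≡ 645 (mod 1147)
5^1024 ≡ 645^2 = 416025 ≡ 811 (mod 1147)
1146 = 1024 + 64 + 32 + 16 + 8 + 2 in binary powers of 2.
So 5^1146 ≡ 811 · 377 · 490 · 811 · 645 · 25 ≡ 249 (mod 1147).
Since 249 ≠ 1, base 5 is a Fermat witness: 1147 is composite.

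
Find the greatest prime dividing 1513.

1513 = 17 · 89
89 is prime.
So 1513 = 17 · 89; the largest prime factor is 89.

89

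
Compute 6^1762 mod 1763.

651

6^1 ≡ 6 (mod 1763)
6^2 ≡ 6^2 = 36 ≡ 36 (mod 1763)
6^4 ≡ 36^2 = 1296 ≡ 1296 (mod 1763)
6^8 ≡ 1296^2 = 1679616 ≡ 1240 (mod 1763)
6^16 ≡ 1240^2 = 1537600 ≡ 264 (mod 1763)
6^32 ≡ 264^2 = 69696 ≡ 939 (mod 1763)
6^64 ≡ 939^2 = 881721 ≡ 221 (mod 1763)
6^128 ≡ 221^2 = 48841 ≡ 1240 (mod 1763)
6^256 ≡ 1240^2 = 1537600 ≡ 264 (mod 1763)
6^512 ≡ 264^2 = 69696 ≡ 939 (mod 1763)
6^1024 ≡ 939^2 = 881721 ≡ 221 (mod 1763)
1762 = 1024 + 512 + 128 + 64 + 32 + 2 in binary powers of 2.
So 6^1762 ≡ 221 · 939 · 1240 · 221 · 939 · 36 ≡ 651 (mod 1763).
Since 651 ≠ 1, base 6 is a Fermat witness: 1763 is composite.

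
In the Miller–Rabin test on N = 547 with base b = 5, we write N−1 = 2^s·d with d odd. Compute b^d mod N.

546

547 − 1 = 546 = 2^1 · 273, so d = 273.
5^1 ≡ 5 (mod 547)
5^2 ≡ 5^2 = 25 ≡ 25 (mod 547)
5^4 ≡ 25^2 = 625 ≡ 78 (mod 547)
5^8 ≡ 78^2 = 6084 ≡ 67 (mod 547)
5^16 ≡ 67^2 = 4489 ≡ 113 (mod 547)
5^32 ≡ 113^2 = 12769 ≡ 188 (mod 547)
5^64 ≡ 188^2 = 35344 ≡ 336 (mod 547)
5^128 ≡ 336^2 = 112896 ≡ 214 (mod 547)
5^256 ≡ 214^2 = 45796 ≡ 395 (mod 547)
273 = 256 + 16 + 1 in binary powers of 2.
So 5^273 ≡ 395 · 113 · 5 ≡ 546 (mod 547).
Since 5^d ≡ 546 (mod 547), base 5 does not prove 547 composite.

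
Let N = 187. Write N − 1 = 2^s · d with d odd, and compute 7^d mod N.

187 − 1 = 186 = 2^1 · 93, so d = 93.
7^1 ≡ 7 (mod 187)
7^2 ≡ 7^2 = 49 ≡ 49 (mod 187)
7^4 ≡ 49^2 = 2401 ≡ 157 (mod 187)
7^8 ≡ 157^2 = 24649 ≡ 152 (mod 187)
7^16 ≡ 152^2 = 23104 ≡ 103 (mod 187)
7^32 ≡ 103^2 = 10609 ≡ 137 (mod 187)
7^64 ≡ 137^2 = 18769 ≡ 69 (mod 187)
93 = 64 + 16 + 8 + 4 + 1 in binary powers of 2.
So 7^93 ≡ 69 · 103 · 152 · 157 · 7 ≡ 57 (mod 187).
Squaring chain: 57; never reaches −1, so base 7 is a Miller–Rabin witness that 187 is composite.

57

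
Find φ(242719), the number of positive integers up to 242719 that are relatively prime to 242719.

Factor: 242719 = 23 · 61 · 173.
φ(242719) = (23−1) · (61−1) · (173−1) = 22 · 60 · 172 = 227040.

227040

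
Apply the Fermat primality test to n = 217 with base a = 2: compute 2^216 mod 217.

2^1 ≡ 2 (mod 217)
2^2 ≡ 2^2 = 4 ≡ 4 (mod 217)
2^4 ≡ 4^2 = 16 ≡ 16 (mod 217)
2^8 ≡ 16^2 = 256 ≡ 39 (mod 217)
2^16 ≡ 39^2 = 1521 ≡ 2 (mod 217)
2^32 ≡ 2^2 = 4 ≡ 4 (mod 217)
2^64 ≡ 4^2 = 16 ≡ 16 (mod 217)
2^128 ≡ 16^2 = 256 ≡ 39 (mod 217)
216 = 128 + 64 + 16 + 8 in binary powers of 2.
So 2^216 ≡ 39 · 16 · 2 · 39 ≡ 64 (mod 217).
Since 64 ≠ 1, base 2 is a Fermat witness: 217 is composite.

64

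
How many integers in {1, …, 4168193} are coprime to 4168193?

4090320

Factor: 4168193 = 139 · 157 · 191.
φ(4168193) = (139−1) · (157−1) · (191−1) = 138 · 156 · 190 = 4090320.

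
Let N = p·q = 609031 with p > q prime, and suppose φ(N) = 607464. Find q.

φ(n) = (p−1)(q−1) = n − (p+q) + 1, so p + q = 609031 − 607464 + 1 = 1568.
p and q are the roots of t² − 1568t + 609031 = 0.
Discriminant: 1568² − 4·609031 = 2458624 − 2436124 = 22500; √22500 = 150.
q = (1568 − 150)/2 = 709, p = (1568 + 150)/2 = 859.
Check: 709 · 859 = 609031.

709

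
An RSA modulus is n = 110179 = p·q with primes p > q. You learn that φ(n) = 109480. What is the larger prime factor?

461

φ(n) = (p−1)(q−1) = n − (p+q) + 1, so p + q = 110179 − 109480 + 1 = 700.
p and q are the roots of t² − 700t + 110179 = 0.
Discriminant: 700² − 4·110179 = 490000 − 440716 = 49284; √49284 = 222.
q = (700 − 222)/2 = 239, p = (700 + 222)/2 = 461.
Check: 239 · 461 = 110179.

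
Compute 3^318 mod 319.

5

3^1 ≡ 3 (mod 319)
3^2 ≡ 3^2 = 9 ≡ 9 (mod 319)
3^4 ≡ 9^2 = 81 ≡ 81 (mod 319)
3^8 ≡ 81^2 = 6561 ≡ 181 (mod 319)
3^16 ≡ 181^2 = 32761 ≡ 223 (mod 319)
3^32 ≡ 223^2 = 49729 ≡ 284 (mod 319)
3^64 ≡ 284^2 = 80656 ≡ 268 (mod 319)
3^128 ≡ 268^2 = 71824 ≡ 49 (mod 319)
3^256 ≡ 49^2 = 2401 ≡ 168 (mod 319)
318 = 256 + 32 + 16 + 8 + 4 + 2 in binary powers of 2.
So 3^318 ≡ 168 · 284 · 223 · 181 · 81 · 9 ≡ 5 (mod 319).
Since 5 ≠ 1, base 3 is a Fermat witness: 319 is composite.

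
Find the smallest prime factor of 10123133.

10123133 is odd.
Digit sum 14, not divisible by 3.
Ends in 3: not divisible by 5.
7: 10123133 = 7·1446161 + 6
11: 10123133 = 11·920284 + 9
13: 10123133 = 13·778702 + 7
17: 10123133 = 17·595478 + 7
19: 10123133 = 19·532796 + 9
23: 10123133 = 23·440136 + 5
29: 10123133 = 29·349073 + 16
31: 10123133 = 31·326552 + 21
37: 10123133 = 37·273598 + 7
41: 10123133 = 41·246905 + 28
43: 10123133 = 43·235421 + 30
47: 10123133 = 47·215385 + 38
53: 10123133 = 53·191002 + 27
59: 10123133 = 59·171578 + 31
61: 10123133 = 61·165953

61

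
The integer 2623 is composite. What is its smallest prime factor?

43

2623 is odd.
Digit sum 13, not divisible by 3.
Ends in 3: not divisible by 5.
7: 2623 = 7·374 + 5
11: 2623 = 11·238 + 5
13: 2623 = 13·201 + 10
17: 2623 = 17·154 + 5
19: 2623 = 19·138 + 1
23: 2623 = 23·114 + 1
29: 2623 = 29·90 + 13
31: 2623 = 31·84 + 19
37: 2623 = 37·70 + 33
41: 2623 = 41·63 + 40
43: 2623 = 43·61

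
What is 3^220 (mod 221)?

3^1 ≡ 3 (mod 221)
3^2 ≡ 3^2 = 9 ≡ 9 (mod 221)
3^4 ≡ 9^2 = 81 ≡ 81 (mod 221)
3^8 ≡ 81^2 = 6561 ≡ 152 (mod 221)
3^16 ≡ 152^2 = 23104 ≡ 120 (mod 221)
3^32 ≡ 120^2 = 14400 ≡ 35 (mod 221)
3^64 ≡ 35^2 = 1225 ≡ 120 (mod 221)
3^128 ≡ 120^2 = 14400 ≡ 35 (mod 221)
220 = 128 + 64 + 16 + 8 + 4 in binary powers of 2.
So 3^220 ≡ 35 · 120 · 120 · 152 · 81 ≡ 55 (mod 221).
Since 55 ≠ 1, base 3 is a Fermat witness: 221 is composite.

55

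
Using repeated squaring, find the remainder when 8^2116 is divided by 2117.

81

8^1 ≡ 8 (mod 2117)
8^2 ≡ 8^2 = 64 ≡ 64 (mod 2117)
8^4 ≡ 64^2 = 4096 ≡ 1979 (mod 2117)
8^8 ≡ 1979^2 = 3916441 ≡ 2108 (mod 2117)
8^16 ≡ 2108^2 = 4443664 ≡ 81 (mod 2117)
8^32 ≡ 81^2 = 6561 ≡ 210 (mod 2117)
8^64 ≡ 210^2 = 44100 ≡ 1760 (mod 2117)
8^128 ≡ 1760^2 = 3097600 ≡ 429 (mod 2117)
8^256 ≡ 429^2 = 184041 ≡ 1979 (mod 2117)
8^512 ≡ 1979^2 = 3916441 ≡ 2108 (mod 2117)
8^1024 ≡ 2108^2 = 4443664 ≡ 81 (mod 2117)
8^2048 ≡ 81^2 = 6561 ≡ 210 (mod 2117)
2116 = 2048 + 64 + 4 in binary powers of 2.
So 8^2116 ≡ 210 · 1760 · 1979 ≡ 81 (mod 2117).
Since 81 ≠ 1, base 8 is a Fermat witness: 2117 is composite.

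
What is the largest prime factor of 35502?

35502 = 2 · 17751
17751 = 3 · 5917
5917 = 61 · 97
97 is prime.
So 35502 = 2 · 3 · 61 · 97; the largest prime factor is 97.

97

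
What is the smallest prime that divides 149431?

23

149431 is odd.
Digit sum 22, not divisible by 3.
Ends in 1: not divisible by 5.
7: 149431 = 7·21347 + 2
11: 149431 = 11·13584 + 7
13: 149431 = 13·11494 + 9
17: 149431 = 17·8790 + 1
19: 149431 = 19·7864 + 15
23: 149431 = 23·6497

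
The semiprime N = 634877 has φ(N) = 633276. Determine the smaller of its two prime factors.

719

φ(n) = (p−1)(q−1) = n − (p+q) + 1, so p + q = 634877 − 633276 + 1 = 1602.
p and q are the roots of t² − 1602t + 634877 = 0.
Discriminant: 1602² − 4·634877 = 2566404 − 2539508 = 26896; √26896 = 164.
q = (1602 − 164)/2 = 719, p = (1602 + 164)/2 = 883.
Check: 719 · 883 = 634877.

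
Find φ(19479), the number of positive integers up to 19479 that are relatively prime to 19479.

12600

Factor: 19479 = 3 · 43 · 151.
φ(19479) = (3−1) · (43−1) · (151−1) = 2 · 42 · 150 = 12600.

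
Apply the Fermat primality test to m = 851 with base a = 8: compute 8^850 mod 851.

788

8^1 ≡ 8 (mod 851)
8^2 ≡ 8^2 = 64 ≡ 64 (mod 851)
8^4 ≡ 64^2 = 4096 ≡ 692 (mod 851)
8^8 ≡ 692^2 = 478864 ≡ 602 (mod 851)
8^16 ≡ 602^2 = 362404 ≡ 729 (mod 851)
8^32 ≡ 729^2 = 531441 ≡ 417 (mod 851)
8^64 ≡ 417^2 = 173889 ≡ 285 (mod 851)
8^128 ≡ 285^2 = 81225 ≡ 380 (mod 851)
8^256 ≡ 380^2 = 144400 ≡ 581 (mod 851)
8^512 ≡ 581^2 = 337561 ≡ 565 (mod 851)
850 = 512 + 256 + 64 + 16 + 2 in binary powers of 2.
So 8^850 ≡ 565 · 581 · 285 · 729 · 64 ≡ 788 (mod 851).
Since 788 ≠ 1, base 8 is a Fermat witness: 851 is composite.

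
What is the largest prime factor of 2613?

2613 = 3 · 871
871 = 13 · 67
67 is prime.
So 2613 = 3 · 13 · 67; the largest prime factor is 67.

67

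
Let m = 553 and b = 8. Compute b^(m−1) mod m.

8^1 ≡ 8 (mod 553)
8^2 ≡ 8^2 = 64 ≡ 64 (mod 553)
8^4 ≡ 64^2 = 4096 ≡ 225 (mod 553)
8^8 ≡ 225^2 = 50625 ≡ 302 (mod 553)
8^16 ≡ 302^2 = 91204 ≡ 512 (mod 553)
8^32 ≡ 512^2 = 262144 ≡ 22 (mod 553)
8^64 ≡ 22^2 = 484 ≡ 484 (mod 553)
8^128 ≡ 484^2 = 234256 ≡ 337 (mod 553)
8^256 ≡ 337^2 = 113569 ≡ 204 (mod 553)
8^512 ≡ 204^2 = 41616 ≡ 141 (mod 553)
552 = 512 + 32 + 8 in binary powers of 2.
So 8^552 ≡ 141 · 22 · 302 ≡ 22 (mod 553).
Since 22 ≠ 1, base 8 is a Fermat witness: 553 is composite.

22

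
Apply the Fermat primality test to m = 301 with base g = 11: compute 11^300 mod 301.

11^1 ≡ 11 (mod 301)
11^2 ≡ 11^2 = 121 ≡ 121 (mod 301)
11^4 ≡ 121^2 = 14641 ≡ 193 (mod 301)
11^8 ≡ 193^2 = 37249 ≡ 226 (mod 301)
11^16 ≡ 226^2 = 51076 ≡ 207 (mod 301)
11^32 ≡ 207^2 = 42849 ≡ 107 (mod 301)
11^64 ≡ 107^2 = 11449 ≡ 11 (mod 301)
11^128 ≡ 11^2 = 121 ≡ 121 (mod 301)
11^256 ≡ 121^2 = 14641 ≡ 193 (mod 301)
300 = 256 + 32 + 8 + 4 in binary powers of 2.
So 11^300 ≡ 193 · 107 · 226 · 193 ≡ 176 (mod 301).
Since 176 ≠ 1, base 11 is a Fermat witness: 301 is composite.

176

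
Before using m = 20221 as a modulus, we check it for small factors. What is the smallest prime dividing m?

20221 is odd.
Digit sum 7, not divisible by 3.
Ends in 1: not divisible by 5.
7: 20221 = 7·2888 + 5
11: 20221 = 11·1838 + 3
13: 20221 = 13·1555 + 6
17: 20221 = 17·1189 + 8
19: 20221 = 19·1064 + 5
23: 20221 = 23·879 + 4
29: 20221 = 29·697 + 8
31: 20221 = 31·652 + 9
37: 20221 = 37·546 + 19
41: 20221 = 41·493 + 8
43: 20221 = 43·470 + 11
47: 20221 = 47·430 + 11
53: 20221 = 53·381 + 28
59: 20221 = 59·342 + 43
61: 20221 = 61·331 + 30
67: 20221 = 67·301 + 54
71: 20221 = 71·284 + 57
73: 20221 = 73·277

73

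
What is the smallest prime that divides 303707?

303707 is odd.
Digit sum 20, not divisible by 3.
Ends in 7: not divisible by 5.
7: 303707 = 7·43386 + 5
11: 303707 = 11·27609 + 8
13: 303707 = 13·23362 + 1
17: 303707 = 17·17865 + 2
19: 303707 = 19·15984 + 11
23: 303707 = 23·13204 + 15
29: 303707 = 29·10472 + 19
31: 303707 = 31·9797

31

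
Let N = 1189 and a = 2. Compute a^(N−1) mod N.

2^1 ≡ 2 (mod 1189)
2^2 ≡ 2^2 = 4 ≡ 4 (mod 1189)
2^4 ≡ 4^2 = 16 ≡ 16 (mod 1189)
2^8 ≡ 16^2 = 256 ≡ 256 (mod 1189)
2^16 ≡ 256^2 = 65536 ≡ 141 (mod 1189)
2^32 ≡ 141^2 = 19881 ≡ 857 (mod 1189)
2^64 ≡ 857^2 = 734449 ≡ 836 (mod 1189)
2^128 ≡ 836^2 = 698896 ≡ 953 (mod 1189)
2^256 ≡ 953^2 = 908209 ≡ 1002 (mod 1189)
2^512 ≡ 1002^2 = 1004004 ≡ 488 (mod 1189)
2^1024 ≡ 488^2 = 238144 ≡ 344 (mod 1189)
1188 = 1024 + 128 + 32 + 4 in binary powers of 2.
So 2^1188 ≡ 344 · 953 · 857 · 16 ≡ 297 (mod 1189).
Since 297 ≠ 1, base 2 is a Fermat witness: 1189 is composite.

297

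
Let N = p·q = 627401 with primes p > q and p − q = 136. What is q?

727

Since p = q + 136, we have 627401 = q(q + 136), so q² + 136q − 627401 = 0.
Discriminant: 136² + 4·627401 = 18496 + 2509604 = 2528100; √2528100 = 1590.
q = (−136 + 1590)/2 = 727, and p = q + 136 = 863.
Check: 727 · 863 = 627401.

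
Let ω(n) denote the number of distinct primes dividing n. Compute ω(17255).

17255 = 5 · 3451
3451 = 7 · 493
493 = 17 · 29
17255 = 5 · 7 · 17 · 29, which has 4 distinct prime factors.

4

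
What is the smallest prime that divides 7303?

7303 is odd.
Digit sum 13, not divisible by 3.
Ends in 3: not divisible by 5.
7: 7303 = 7·1043 + 2
11: 7303 = 11·663 + 10
13: 7303 = 13·561 + 10
17: 7303 = 17·429 + 10
19: 7303 = 19·384 + 7
23: 7303 = 23·317 + 12
29: 7303 = 29·251 + 24
31: 7303 = 31·235 + 18
37: 7303 = 37·197 + 14
41: 7303 = 41·178 + 5
43: 7303 = 43·169 + 36
47: 7303 = 47·155 + 18
53: 7303 = 53·137 + 42
59: 7303 = 59·123 + 46
61: 7303 = 61·119 + 44
67: 7303 = 67·109

67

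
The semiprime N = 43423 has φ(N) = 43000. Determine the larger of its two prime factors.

φ(n) = (p−1)(q−1) = n − (p+q) + 1, so p + q = 43423 − 43000 + 1 = 424.
p and q are the roots of t² − 424t + 43423 = 0.
Discriminant: 424² − 4·43423 = 179776 − 173692 = 6084; √6084 = 78.
q = (424 − 78)/2 = 173, p = (424 + 78)/2 = 251.
Check: 173 · 251 = 43423.

251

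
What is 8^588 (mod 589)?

8^1 ≡ 8 (mod 589)
8^2 ≡ 8^2 = 64 ≡ 64 (mod 589)
8^4 ≡ 64^2 = 4096 ≡ 562 (mod 589)
8^8 ≡ 562^2 = 315844 ≡ 140 (mod 589)
8^16 ≡ 140^2 = 19600 ≡ 163 (mod 589)
8^32 ≡ 163^2 = 26569 ≡ 64 (mod 589)
8^64 ≡ 64^2 = 4096 ≡ 562 (mod 589)
8^128 ≡ 562^2 = 315844 ≡ 140 (mod 589)
8^256 ≡ 140^2 = 19600 ≡ 163 (mod 589)
8^512 ≡ 163^2 = 26569 ≡ 64 (mod 589)
588 = 512 + 64 + 8 + 4 in binary powers of 2.
So 8^588 ≡ 64 · 562 · 140 · 562 ≡ 419 (mod 589).
Since 419 ≠ 1, base 8 is a Fermat witness: 589 is composite.

419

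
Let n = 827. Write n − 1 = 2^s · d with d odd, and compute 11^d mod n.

827 − 1 = 826 = 2^1 · 413, so d = 413.
11^1 ≡ 11 (mod 827)
11^2 ≡ 11^2 = 121 ≡ 121 (mod 827)
11^4 ≡ 121^2 = 14641 ≡ 582 (mod 827)
11^8 ≡ 582^2 = 338724 ≡ 481 (mod 827)
11^16 ≡ 481^2 = 231361 ≡ 628 (mod 827)
11^32 ≡ 628^2 = 394384 ≡ 732 (mod 827)
11^64 ≡ 732^2 = 535824 ≡ 755 (mod 827)
11^128 ≡ 755^2 = 570025 ≡ 222 (mod 827)
11^256 ≡ 222^2 = 49284 ≡ 491 (mod 827)
413 = 256 + 128 + 16 + 8 + 4 + 1 in binary powers of 2.
So 11^413 ≡ 491 · 222 · 628 · 481 · 582 · 11 ≡ 1 (mod 827).
Since 11^d ≡ 1 (mod 827), base 11 does not prove 827 composite.

1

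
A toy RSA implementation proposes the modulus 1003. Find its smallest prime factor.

17

1003 is odd.
Digit sum 4, not divisible by 3.
Ends in 3: not divisible by 5.
7: 1003 = 7·143 + 2
11: 1003 = 11·91 + 2
13: 1003 = 13·77 + 2
17: 1003 = 17·59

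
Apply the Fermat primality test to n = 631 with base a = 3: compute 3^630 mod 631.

1

3^1 ≡ 3 (mod 631)
3^2 ≡ 3^2 = 9 ≡ 9 (mod 631)
3^4 ≡ 9^2 = 81 ≡ 81 (mod 631)
3^8 ≡ 81^2 = 6561 ≡ 251 (mod 631)
3^16 ≡ 251^2 = 63001 ≡ 532 (mod 631)
3^32 ≡ 532^2 = 283024 ≡ 336 (mod 631)
3^64 ≡ 336^2 = 112896 ≡ 578 (mod 631)
3^128 ≡ 578^2 = 334084 ≡ 285 (mod 631)
3^256 ≡ 285^2 = 81225 ≡ 457 (mod 631)
3^512 ≡ 457^2 = 208849 ≡ 619 (mod 631)
630 = 512 + 64 + 32 + 16 + 4 + 2 in binary powers of 2.
So 3^630 ≡ 619 · 578 · 336 · 532 · 81 · 9 ≡ 1 (mod 631).
Since the result is 1, base 3 gives no evidence that 631 is composite.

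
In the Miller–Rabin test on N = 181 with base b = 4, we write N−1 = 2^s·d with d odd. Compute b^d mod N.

180

181 − 1 = 180 = 2^2 · 45, so d = 45.
4^1 ≡ 4 (mod 181)
4^2 ≡ 4^2 = 16 ≡ 16 (mod 181)
4^4 ≡ 16^2 = 256 ≡ 75 (mod 181)
4^8 ≡ 75^2 = 5625 ≡ 14 (mod 181)
4^16 ≡ 14^2 = 196 ≡ 15 (mod 181)
4^32 ≡ 15^2 = 225 ≡ 44 (mod 181)
45 = 32 + 8 + 4 + 1 in binary powers of 2.
So 4^45 ≡ 44 · 14 · 75 · 4 ≡ 180 (mod 181).
Since 4^d ≡ 180 (mod 181), base 4 does not prove 181 composite.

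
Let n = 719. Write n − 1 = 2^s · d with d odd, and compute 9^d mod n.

1

719 − 1 = 718 = 2^1 · 359, so d = 359.
9^1 ≡ 9 (mod 719)
9^2 ≡ 9^2 = 81 ≡ 81 (mod 719)
9^4 ≡ 81^2 = 6561 ≡ 90 (mod 719)
9^8 ≡ 90^2 = 8100 ≡ 191 (mod 719)
9^16 ≡ 191^2 = 36481 ≡ 531 (mod 719)
9^32 ≡ 531^2 = 281961 ≡ 113 (mod 719)
9^64 ≡ 113^2 = 12769 ≡ 546 (mod 719)
9^128 ≡ 546^2 = 298116 ≡ 450 (mod 719)
9^256 ≡ 450^2 = 202500 ≡ 461 (mod 719)
359 = 256 + 64 + 32 + 4 + 2 + 1 in binary powers of 2.
So 9^359 ≡ 461 · 546 · 113 · 90 · 81 · 9 ≡ 1 (mod 719).
Since 9^d ≡ 1 (mod 719), base 9 does not prove 719 composite.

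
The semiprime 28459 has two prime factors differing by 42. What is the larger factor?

Since p = q + 42, we have 28459 = q(q + 42), so q² + 42q − 28459 = 0.
Discriminant: 42² + 4·28459 = 1764 + 113836 = 115600; √115600 = 340.
q = (−42 + 340)/2 = 149, and p = q + 42 = 191.
Check: 149 · 191 = 28459.

191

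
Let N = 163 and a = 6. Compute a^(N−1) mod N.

6^1 ≡ 6 (mod 163)
6^2 ≡ 6^2 = 36 ≡ 36 (mod 163)
6^4 ≡ 36^2 = 1296 ≡ 155 (mod 163)
6^8 ≡ 155^2 = 24025 ≡ 64 (mod 163)
6^16 ≡ 64^2 = 4096 ≡ 21 (mod 163)
6^32 ≡ 21^2 = 441 ≡ 115 (mod 163)
6^64 ≡ 115^2 = 13225 ≡ 22 (mod 163)
6^128 ≡ 22^2 = 484 ≡ 158 (mod 163)
162 = 128 + 32 + 2 in binary powers of 2.
So 6^162 ≡ 158 · 115 · 36 ≡ 1 (mod 163).
Since the result is 1, base 6 gives no evidence that 163 is composite.

1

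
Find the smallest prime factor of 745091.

47

745091 is odd.
Digit sum 26, not divisible by 3.
Ends in 1: not divisible by 5.
7: 745091 = 7·106441 + 4
11: 745091 = 11·67735 + 6
13: 745091 = 13·57314 + 9
17: 745091 = 17·43828 + 15
19: 745091 = 19·39215 + 6
23: 745091 = 23·32395 + 6
29: 745091 = 29·25692 + 23
31: 745091 = 31·24035 + 6
37: 745091 = 37·20137 + 22
41: 745091 = 41·18172 + 39
43: 745091 = 43·17327 + 30
47: 745091 = 47·15853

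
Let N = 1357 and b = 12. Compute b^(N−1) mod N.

12^1 ≡ 12 (mod 1357)
12^2 ≡ 12^2 = 144 ≡ 144 (mod 1357)
12^4 ≡ 144^2 = 20736 ≡ 381 (mod 1357)
12^8 ≡ 381^2 = 145161 ≡ 1319 (mod 1357)
12^16 ≡ 1319^2 = 1739761 ≡ 87 (mod 1357)
12^32 ≡ 87^2 = 7569 ≡ 784 (mod 1357)
12^64 ≡ 784^2 = 614656 ≡ 1292 (mod 1357)
12^128 ≡ 1292^2 = 1669264 ≡ 154 (mod 1357)
12^256 ≡ 154^2 = 23716 ≡ 647 (mod 1357)
12^512 ≡ 647^2 = 418609 ≡ 653 (mod 1357)
12^1024 ≡ 653^2 = 426409 ≡ 311 (mod 1357)
1356 = 1024 + 256 + 64 + 8 + 4 in binary powers of 2.
So 12^1356 ≡ 311 · 647 · 1292 · 1319 · 381 ≡ 1130 (mod 1357).
Since 1130 ≠ 1, base 12 is a Fermat witness: 1357 is composite.

1130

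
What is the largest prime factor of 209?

209 = 11 · 19
19 is prime.
So 209 = 11 · 19; the largest prime factor is 19.

19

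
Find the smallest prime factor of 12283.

12283 is odd.
Digit sum 16, not divisible by 3.
Ends in 3: not divisible by 5.
7: 12283 = 7·1754 + 5
11: 12283 = 11·1116 + 7
13: 12283 = 13·944 + 11
17: 12283 = 17·722 + 9
19: 12283 = 19·646 + 9
23: 12283 = 23·534 + 1
29: 12283 = 29·423 + 16
31: 12283 = 31·396 + 7
37: 12283 = 37·331 + 36
41: 12283 = 41·299 + 24
43: 12283 = 43·285 + 28
47: 12283 = 47·261 + 16
53: 12283 = 53·231 + 40
59: 12283 = 59·208 + 11
61: 12283 = 61·201 + 22
67: 12283 = 67·183 + 22
71: 12283 = 71·173

71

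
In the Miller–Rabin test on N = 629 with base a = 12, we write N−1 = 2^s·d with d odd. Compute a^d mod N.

201

629 − 1 = 628 = 2^2 · 157, so d = 157.
12^1 ≡ 12 (mod 629)
12^2 ≡ 12^2 = 144 ≡ 144 (mod 629)
12^4 ≡ 144^2 = 20736 ≡ 608 (mod 629)
12^8 ≡ 608^2 = 369664 ≡ 441 (mod 629)
12^16 ≡ 441^2 = 194481 ≡ 120 (mod 629)
12^32 ≡ 120^2 = 14400 ≡ 562 (mod 629)
12^64 ≡ 562^2 = 315844 ≡ 86 (mod 629)
12^128 ≡ 86^2 = 7396 ≡ 477 (mod 629)
157 = 128 + 16 + 8 + 4 + 1 in binary powers of 2.
So 12^157 ≡ 477 · 120 · 441 · 608 · 12 ≡ 201 (mod 629).
Squaring chain: 201 → 145; never reaches −1, so base 12 is a Miller–Rabin witness that 629 is composite.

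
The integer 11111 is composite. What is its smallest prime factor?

11111 is odd.
Digit sum 5, not divisible by 3.
Ends in 1: not divisible by 5.
7: 11111 = 7·1587 + 2
11: 11111 = 11·1010 + 1
13: 11111 = 13·854 + 9
17: 11111 = 17·653 + 10
19: 11111 = 19·584 + 15
23: 11111 = 23·483 + 2
29: 11111 = 29·383 + 4
31: 11111 = 31·358 + 13
37: 11111 = 37·300 + 11
41: 11111 = 41·271

41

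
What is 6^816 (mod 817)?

87

6^1 ≡ 6 (mod 817)
6^2 ≡ 6^2 = 36 ≡ 36 (mod 817)
6^4 ≡ 36^2 = 1296 ≡ 479 (mod 817)
6^8 ≡ 479^2 = 229441 ≡ 681 (mod 817)
6^16 ≡ 681^2 = 463761 ≡ 522 (mod 817)
6^32 ≡ 522^2 = 272484 ≡ 423 (mod 817)
6^64 ≡ 423^2 = 178929 ≡ 6 (mod 817)
6^128 ≡ 6^2 = 36 ≡ 36 (mod 817)
6^256 ≡ 36^2 = 1296 ≡ 479 (mod 817)
6^512 ≡ 479^2 = 229441 ≡ 681 (mod 817)
816 = 512 + 256 + 32 + 16 in binary powers of 2.
So 6^816 ≡ 681 · 479 · 423 · 522 ≡ 87 (mod 817).
Since 87 ≠ 1, base 6 is a Fermat witness: 817 is composite.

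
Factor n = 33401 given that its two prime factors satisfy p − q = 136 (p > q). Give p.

Since p = q + 136, we have 33401 = q(q + 136), so q² + 136q − 33401 = 0.
Discriminant: 136² + 4·33401 = 18496 + 133604 = 152100; √152100 = 390.
q = (−136 + 390)/2 = 127, and p = q + 136 = 263.
Check: 127 · 263 = 33401.

263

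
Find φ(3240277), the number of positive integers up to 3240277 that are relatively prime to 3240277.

Factor: 3240277 = 103 · 163 · 193.
φ(3240277) = (103−1) · (163−1) · (193−1) = 102 · 162 · 192 = 3172608.

3172608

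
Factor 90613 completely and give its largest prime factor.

90613 = 31 · 2923
2923 = 37 · 79
79 is prime.
So 90613 = 31 · 37 · 79; the largest prime factor is 79.

79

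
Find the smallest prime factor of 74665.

74665 is odd.
Digit sum 28, not divisible by 3.
Ends in 5: divisible by 5.

5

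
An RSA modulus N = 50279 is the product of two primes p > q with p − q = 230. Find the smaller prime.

137

Since p = q + 230, we have 50279 = q(q + 230), so q² + 230q − 50279 = 0.
Discriminant: 230² + 4·50279 = 52900 + 201116 = 254016; √254016 = 504.
q = (−230 + 504)/2 = 137, and p = q + 230 = 367.
Check: 137 · 367 = 50279.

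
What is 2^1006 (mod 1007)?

2^1 ≡ 2 (mod 1007)
2^2 ≡ 2^2 = 4 ≡ 4 (mod 1007)
2^4 ≡ 4^2 = 16 ≡ 16 (mod 1007)
2^8 ≡ 16^2 = 256 ≡ 256 (mod 1007)
2^16 ≡ 256^2 = 65536 ≡ 81 (mod 1007)
2^32 ≡ 81^2 = 6561 ≡ 519 (mod 1007)
2^64 ≡ 519^2 = 269361 ≡ 492 (mod 1007)
2^128 ≡ 492^2 = 242064 ≡ 384 (mod 1007)
2^256 ≡ 384^2 = 147456 ≡ 434 (mod 1007)
2^512 ≡ 434^2 = 188356 ≡ 47 (mod 1007)
1006 = 512 + 256 + 128 + 64 + 32 + 8 + 4 + 2 in binary powers of 2.
So 2^1006 ≡ 47 · 434 · 384 · 492 · 519 · 256 · 16 · 4 ≡ 271 (mod 1007).
Since 271 ≠ 1, base 2 is a Fermat witness: 1007 is composite.

271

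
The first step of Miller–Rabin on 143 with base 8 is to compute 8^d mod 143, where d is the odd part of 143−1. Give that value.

143 − 1 = 142 = 2^1 · 71, so d = 71.
8^1 ≡ 8 (mod 143)
8^2 ≡ 8^2 = 64 ≡ 64 (mod 143)
8^4 ≡ 64^2 = 4096 ≡ 92 (mod 143)
8^8 ≡ 92^2 = 8464 ≡ 27 (mod 143)
8^16 ≡ 27^2 = 729 ≡ 14 (mod 143)
8^32 ≡ 14^2 = 196 ≡ 53 (mod 143)
8^64 ≡ 53^2 = 2809 ≡ 92 (mod 143)
71 = 64 + 4 + 2 + 1 in binary powers of 2.
So 8^71 ≡ 92 · 92 · 64 · 8 ≡ 96 (mod 143).
Squaring chain: 96; never reaches −1, so base 8 is a Miller–Rabin witness that 143 is composite.

96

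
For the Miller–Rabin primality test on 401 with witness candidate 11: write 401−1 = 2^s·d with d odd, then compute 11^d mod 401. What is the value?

45

401 − 1 = 400 = 2^4 · 25, so d = 25.
11^1 ≡ 11 (mod 401)
11^2 ≡ 11^2 = 121 ≡ 121 (mod 401)
11^4 ≡ 121^2 = 14641 ≡ 205 (mod 401)
11^8 ≡ 205^2 = 42025 ≡ 321 (mod 401)
11^16 ≡ 321^2 = 103041 ≡ 385 (mod 401)
25 = 16 + 8 + 1 in binary powers of 2.
So 11^25 ≡ 385 · 321 · 11 ≡ 45 (mod 401).
Squaring chain: 45 → 20 → 400 → 1; reaches −1, so base 11 does not prove 401 composite.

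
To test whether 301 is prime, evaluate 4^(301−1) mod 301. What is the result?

4^1 ≡ 4 (mod 301)
4^2 ≡ 4^2 = 16 ≡ 16 (mod 301)
4^4 ≡ 16^2 = 256 ≡ 256 (mod 301)
4^8 ≡ 256^2 = 65536 ≡ 219 (mod 301)
4^16 ≡ 219^2 = 47961 ≡ 102 (mod 301)
4^32 ≡ 102^2 = 10404 ≡ 170 (mod 301)
4^64 ≡ 170^2 = 28900 ≡ 4 (mod 301)
4^128 ≡ 4^2 = 16 ≡ 16 (mod 301)
4^256 ≡ 16^2 = 256 ≡ 256 (mod 301)
300 = 256 + 32 + 8 + 4 in binary powers of 2.
So 4^300 ≡ 256 · 170 · 219 · 256 ≡ 183 (mod 301).
Since 183 ≠ 1, base 4 is a Fermat witness: 301 is composite.

183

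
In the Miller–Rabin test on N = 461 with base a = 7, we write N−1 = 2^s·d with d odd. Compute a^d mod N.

413

461 − 1 = 460 = 2^2 · 115, so d = 115.
7^1 ≡ 7 (mod 461)
7^2 ≡ 7^2 = 49 ≡ 49 (mod 461)
7^4 ≡ 49^2 = 2401 ≡ 96 (mod 461)
7^8 ≡ 96^2 = 9216 ≡ 457 (mod 461)
7^16 ≡ 457^2 = 208849 ≡ 16 (mod 461)
7^32 ≡ 16^2 = 256 ≡ 256 (mod 461)
7^64 ≡ 256^2 = 65536 ≡ 74 (mod 461)
115 = 64 + 32 + 16 + 2 + 1 in binary powers of 2.
So 7^115 ≡ 74 · 256 · 16 · 49 · 7 ≡ 413 (mod 461).
Squaring chain: 413 → 460; reaches −1, so base 7 does not prove 461 composite.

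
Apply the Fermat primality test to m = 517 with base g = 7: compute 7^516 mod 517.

455

7^1 ≡ 7 (mod 517)
7^2 ≡ 7^2 = 49 ≡ 49 (mod 517)
7^4 ≡ 49^2 = 2401 ≡ 333 (mod 517)
7^8 ≡ 333^2 = 110889 ≡ 251 (mod 517)
7^16 ≡ 251^2 = 63001 ≡ 444 (mod 517)
7^32 ≡ 444^2 = 197136 ≡ 159 (mod 517)
7^64 ≡ 159^2 = 25281 ≡ 465 (mod 517)
7^128 ≡ 465^2 = 216225 ≡ 119 (mod 517)
7^256 ≡ 119^2 = 14161 ≡ 202 (mod 517)
7^512 ≡ 202^2 = 40804 ≡ 478 (mod 517)
516 = 512 + 4 in binary powers of 2.
So 7^516 ≡ 478 · 333 ≡ 455 (mod 517).
Since 455 ≠ 1, base 7 is a Fermat witness: 517 is composite.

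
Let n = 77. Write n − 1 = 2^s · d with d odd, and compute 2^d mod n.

77 − 1 = 76 = 2^2 · 19, so d = 19.
2^1 ≡ 2 (mod 77)
2^2 ≡ 2^2 = 4 ≡ 4 (mod 77)
2^4 ≡ 4^2 = 16 ≡ 16 (mod 77)
2^8 ≡ 16^2 = 256 ≡ 25 (mod 77)
2^16 ≡ 25^2 = 625 ≡ 9 (mod 77)
19 = 16 + 2 + 1 in binary powers of 2.
So 2^19 ≡ 9 · 4 · 2 ≡ 72 (mod 77).
Squaring chain: 72 → 25; never reaches −1, so base 2 is a Miller–Rabin witness that 77 is composite.

72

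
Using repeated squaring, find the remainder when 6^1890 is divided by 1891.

6^1 ≡ 6 (mod 1891)
6^2 ≡ 6^2 = 36 ≡ 36 (mod 1891)
6^4 ≡ 36^2 = 1296 ≡ 1296 (mod 1891)
6^8 ≡ 1296^2 = 1679616 ≡ 408 (mod 1891)
6^16 ≡ 408^2 = 166464 ≡ 56 (mod 1891)
6^32 ≡ 56^2 = 3136 ≡ 1245 (mod 1891)
6^64 ≡ 1245^2 = 1550025 ≡ 1296 (mod 1891)
6^128 ≡ 1296^2 = 1679616 ≡ 408 (mod 1891)
6^256 ≡ 408^2 = 166464 ≡ 56 (mod 1891)
6^512 ≡ 56^2 = 3136 ≡ 1245 (mod 1891)
6^1024 ≡ 1245^2 = 1550025 ≡ 1296 (mod 1891)
1890 = 1024 + 512 + 256 + 64 + 32 + 2 in binary powers of 2.
So 6^1890 ≡ 1296 · 1245 · 56 · 1296 · 1245 · 36 ≡ 1768 (mod 1891).
Since 1768 ≠ 1, base 6 is a Fermat witness: 1891 is composite.

1768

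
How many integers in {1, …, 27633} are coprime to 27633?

18000

Factor: 27633 = 3 · 61 · 151.
φ(27633) = (3−1) · (61−1) · (151−1) = 2 · 60 · 150 = 18000.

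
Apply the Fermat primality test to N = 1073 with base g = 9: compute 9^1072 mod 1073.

194

9^1 ≡ 9 (mod 1073)
9^2 ≡ 9^2 = 81 ≡ 81 (mod 1073)
9^4 ≡ 81^2 = 6561 ≡ 123 (mod 1073)
9^8 ≡ 123^2 = 15129 ≡ 107 (mod 1073)
9^16 ≡ 107^2 = 11449 ≡ 719 (mod 1073)
9^32 ≡ 719^2 = 516961 ≡ 848 (mod 1073)
9^64 ≡ 848^2 = 719104 ≡ 194 (mod 1073)
9^128 ≡ 194^2 = 37636 ≡ 81 (mod 1073)
9^256 ≡ 81^2 = 6561 ≡ 123 (mod 1073)
9^512 ≡ 123^2 = 15129 ≡ 107 (mod 1073)
9^1024 ≡ 107^2 = 11449 ≡ 719 (mod 1073)
1072 = 1024 + 32 + 16 in binary powers of 2.
So 9^1072 ≡ 719 · 848 · 719 ≡ 194 (mod 1073).
Since 194 ≠ 1, base 9 is a Fermat witness: 1073 is composite.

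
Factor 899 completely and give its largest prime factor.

899 = 29 · 31
31 is prime.
So 899 = 29 · 31; the largest prime factor is 31.

31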